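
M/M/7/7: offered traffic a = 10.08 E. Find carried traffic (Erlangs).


B(7,10.08) = 0.412591 (Erlang-B)
Carried load = a(1 − B) = 10.08·(1 − 0.412591) = 10.08·0.587409 = 5.9211 E

Final: 5.9211 Erlangs


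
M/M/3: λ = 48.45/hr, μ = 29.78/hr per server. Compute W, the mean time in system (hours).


a = 1.6269; ρ = 0.5423; P₀ = 0.181208
Lq = P₀·a^c·ρ/(c!(1−ρ)²) = 0.33670
Wq = Lq/λ = 0.33670/48.45 = 0.006949 hr
W = Wq + 1/μ = 0.006949 + 0.03358 = 0.04053 hr

Final: 0.04053 hr


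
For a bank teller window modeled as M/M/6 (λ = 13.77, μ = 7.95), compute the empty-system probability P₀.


a = λ/μ = 13.77/7.95 = 1.7321; ρ = a/c = 0.2887
Σ_{k=0}^{5} a^k/k! (terms k=0..5) = 1.00000 + 1.73208 + 1.50004 + 0.86606 + 0.37502 + 0.12991 = 5.60312
Tail: a^6/(6!(1−ρ)) = 27.00231/(720·0.7113) = 0.05272
P₀ = 1/(5.60312 + 0.05272) = 1/5.65584 = 0.176808

Final: 0.176808


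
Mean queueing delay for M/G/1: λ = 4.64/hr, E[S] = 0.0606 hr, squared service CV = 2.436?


ρ = λ·E[S] = 4.64·0.0606 = 0.2812
E[S²] = E[S]²(1+C_s²) = 0.0606²·(1+2.436) = 0.012618
Wq = λ·E[S²]/(2(1−ρ)) = 4.64·0.012618/(2·0.7188) = 0.04073 hr

Final: 0.04073 hr


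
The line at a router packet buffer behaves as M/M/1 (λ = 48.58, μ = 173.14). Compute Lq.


ρ = 48.58/173.14 = 0.2806
Lq = ρ²/(1−ρ) = 0.07873/0.7194 = 0.1094

Final: 0.1094


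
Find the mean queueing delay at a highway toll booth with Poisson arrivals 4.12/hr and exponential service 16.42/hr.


ρ = 4.12/16.42 = 0.2509
Wq = ρ/(μ−λ) = 0.2509/(16.42 − 4.12) = 0.2509/12.30 = 0.02040 hr

Final: 0.02040 hr


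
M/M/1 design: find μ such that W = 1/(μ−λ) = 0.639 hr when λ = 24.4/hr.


W = 1/(μ−λ) ⇒ μ − λ = 1/W = 1/0.639 = 1.5649
μ = λ + 1/W = 24.4 + 1.5649 = 25.9649 per hr

Final: 25.9649 /hr


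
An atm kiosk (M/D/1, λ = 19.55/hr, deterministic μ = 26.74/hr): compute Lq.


ρ = 19.55/26.74 = 0.7311
M/D/1: Lq = ρ²/(2(1−ρ)) = 0.5345/(2·0.2689) = 0.99397

Final: 0.99397


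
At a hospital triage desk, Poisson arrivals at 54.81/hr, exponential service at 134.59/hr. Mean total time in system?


W = 1/(μ−λ) = 1/(134.59 − 54.81) = 1/79.78 = 0.01253 hr

Final: 0.01253 hr


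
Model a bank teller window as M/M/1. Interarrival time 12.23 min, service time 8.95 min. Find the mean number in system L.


λ = 60/12.23 = 4.9060 /hr
μ = 60/8.95 = 6.7039 /hr
ρ = λ/μ = 4.9060/6.7039 = 0.7318
L = ρ/(1−ρ) = 0.7318/0.2682 = 2.7287

Final: 2.7287


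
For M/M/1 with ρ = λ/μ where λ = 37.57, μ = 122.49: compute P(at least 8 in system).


ρ = 37.57/122.49 = 0.3067
P(N ≥ n) = ρ^n = 0.3067^8 = 0.00007833

Final: 0.00007833


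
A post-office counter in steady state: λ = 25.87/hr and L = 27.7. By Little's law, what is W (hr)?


W = L/λ = 27.7/25.87 = 1.0707 hr

Final: 1.0707 hr


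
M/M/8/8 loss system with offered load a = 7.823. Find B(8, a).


B(c,a) = (a^c/c!) / Σ_{k=0}^{c} a^k/k!
a^8/8! = 347.909364
Σ terms (k=0..8): 1.00000 + 7.82300 + 30.59966 + 79.79373 + 156.05658 + 244.16612 + 318.35193 + 355.78102 + 347.90936 = 1541.481402
B = 347.909364/1541.481402 = 0.225698

Final: 0.225698


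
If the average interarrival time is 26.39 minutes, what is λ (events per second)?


λ = 1/(interarrival time) in consistent units.
1 second = 0.0166667 min, so λ = 0.0166667/26.39 = 0.0006316 per second

Final: 0.0006316 /sec


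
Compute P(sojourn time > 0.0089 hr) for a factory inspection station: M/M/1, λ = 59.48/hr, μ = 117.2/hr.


W ~ Exponential(μ−λ) for M/M/1.
μ − λ = 117.2 − 59.48 = 57.7200
P(W > t) = e^{−(μ−λ)t} = e^{−0.5137} = 0.598273

Final: 0.598273


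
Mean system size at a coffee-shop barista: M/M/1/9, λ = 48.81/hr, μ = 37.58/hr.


ρ = 48.81/37.58 = 1.2988
L = ρ[1 − (K+1)ρ^K + Kρ^(K+1)] / [(1−ρ)(1−ρ^(K+1))]
Numerator: 1.2988·(1 − 10·10.518851 + 9·13.662190) = 24.380586
Denominator: (-0.2988)·(-12.662190) = 3.783832
L = 24.380586/3.783832 = 6.4434

Final: 6.4434


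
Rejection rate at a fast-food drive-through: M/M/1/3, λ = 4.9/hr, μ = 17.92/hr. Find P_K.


ρ = λ/μ = 4.9/17.92 = 0.2734
P_K = (1−ρ)ρ^K/(1−ρ^(K+1)) = (0.7266·0.020444)/(1 − 0.005590)
= 0.014854/0.994410 = 0.014938

Final: 0.014938


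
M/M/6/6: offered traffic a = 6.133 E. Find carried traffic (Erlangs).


B(6,6.133) = 0.274194 (Erlang-B)
Carried load = a(1 − B) = 6.133·(1 − 0.274194) = 6.133·0.725806 = 4.4514 E

Final: 4.4514 Erlangs


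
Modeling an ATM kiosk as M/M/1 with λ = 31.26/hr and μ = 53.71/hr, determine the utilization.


ρ = λ/μ = 31.26/53.71 = 0.5820

Final: 0.5820


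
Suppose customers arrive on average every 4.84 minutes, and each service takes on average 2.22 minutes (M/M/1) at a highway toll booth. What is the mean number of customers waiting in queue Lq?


λ = 60/4.84 = 12.3967 /hr
μ = 60/2.22 = 27.0270 /hr
ρ = λ/μ = 12.3967/27.0270 = 0.4587
Lq = ρ²/(1−ρ) = 0.2104/0.5413 = 0.3887

Final: 0.3887


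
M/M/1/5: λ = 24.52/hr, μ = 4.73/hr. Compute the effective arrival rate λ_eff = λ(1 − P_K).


ρ = 5.1839; P_K = (1−ρ)ρ^5/(1−ρ^6) = 0.807138
λ_eff = λ(1 − P_K) = 24.52·(1 − 0.807138) = 24.52·0.192862 = 4.7290 /hr

Final: 4.7290 /hr


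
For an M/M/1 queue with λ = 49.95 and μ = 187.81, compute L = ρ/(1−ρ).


ρ = λ/μ = 49.95/187.81 = 0.2660
L = ρ/(1−ρ) = 0.2660/(1 − 0.2660) = 0.2660/0.7340 = 0.3623

Final: 0.3623


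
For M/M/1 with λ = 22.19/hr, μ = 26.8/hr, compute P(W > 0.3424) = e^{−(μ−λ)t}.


W ~ Exponential(μ−λ) for M/M/1.
μ − λ = 26.8 − 22.19 = 4.6100
P(W > t) = e^{−(μ−λ)t} = e^{−1.5785} = 0.206292

Final: 0.206292


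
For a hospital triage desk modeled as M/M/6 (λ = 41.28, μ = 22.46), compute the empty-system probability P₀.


a = λ/μ = 41.28/22.46 = 1.8379; ρ = a/c = 0.3063
Σ_{k=0}^{5} a^k/k! (terms k=0..5) = 1.00000 + 1.83793 + 1.68900 + 1.03476 + 0.47545 + 0.17477 = 6.21192
Tail: a^6/(6!(1−ρ)) = 38.54603/(720·0.6937) = 0.07718
P₀ = 1/(6.21192 + 0.07718) = 1/6.28909 = 0.159005

Final: 0.159005


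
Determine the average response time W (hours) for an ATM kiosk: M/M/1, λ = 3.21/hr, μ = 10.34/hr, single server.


W = 1/(μ−λ) = 1/(10.34 − 3.21) = 1/7.13 = 0.1403 hr

Final: 0.1403 hr


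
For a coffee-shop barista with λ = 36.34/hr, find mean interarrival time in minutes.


Mean interarrival time = 1/λ = 1/36.34 hour = 0.02752 hour
In minutes: 0.02752 × 60 = 1.6511 min

Final: 1.6511 min


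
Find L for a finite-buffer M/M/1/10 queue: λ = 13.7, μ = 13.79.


ρ = 13.7/13.79 = 0.9935
L = ρ[1 − (K+1)ρ^K + Kρ^(K+1)] / [(1−ρ)(1−ρ^(K+1))]
Numerator: 0.9935·(1 − 11·0.936619 + 10·0.930506) = 0.002238
Denominator: (0.006526)·(0.069494) = 0.0004535
L = 0.002238/0.0004535 = 4.9345

Final: 4.9345


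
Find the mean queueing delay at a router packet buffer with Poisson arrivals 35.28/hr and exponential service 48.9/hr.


ρ = 35.28/48.9 = 0.7215
Wq = ρ/(μ−λ) = 0.7215/(48.9 − 35.28) = 0.7215/13.62 = 0.05297 hr

Final: 0.05297 hr


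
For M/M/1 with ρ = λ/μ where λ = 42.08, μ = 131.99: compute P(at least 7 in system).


ρ = 42.08/131.99 = 0.3188
P(N ≥ n) = ρ^n = 0.3188^7 = 0.0003348

Final: 0.0003348


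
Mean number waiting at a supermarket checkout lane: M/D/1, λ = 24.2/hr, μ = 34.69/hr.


ρ = 24.2/34.69 = 0.6976
M/D/1: Lq = ρ²/(2(1−ρ)) = 0.4867/(2·0.3024) = 0.80468

Final: 0.80468


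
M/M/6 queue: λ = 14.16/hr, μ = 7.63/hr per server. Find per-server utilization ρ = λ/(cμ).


ρ = λ/(cμ) = 14.16/(6·7.63) = 14.16/45.78 = 0.3093

Final: 0.3093


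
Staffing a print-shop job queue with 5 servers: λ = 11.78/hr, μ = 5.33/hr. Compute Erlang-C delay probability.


a = λ/μ = 2.2101; ρ = a/5 = 0.4420
P₀ = 0.108301 (from M/M/c formula)
C(c,a) = [a^c/(c!(1−ρ))]·P₀ = [52.73396/(120·0.5580)]·0.108301
= 0.78758·0.108301 = 0.085296

Final: 0.085296


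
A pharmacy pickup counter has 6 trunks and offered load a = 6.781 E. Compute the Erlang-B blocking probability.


B(c,a) = (a^c/c!) / Σ_{k=0}^{c} a^k/k!
a^6/6! = 135.029907
Σ terms (k=0..6): 1.00000 + 6.78100 + 22.99098 + 51.96728 + 88.09753 + 119.47787 + 135.02991 = 425.344569
B = 135.029907/425.344569 = 0.317460

Final: 0.317460


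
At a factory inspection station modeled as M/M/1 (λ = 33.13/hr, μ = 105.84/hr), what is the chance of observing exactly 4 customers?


ρ = 33.13/105.84 = 0.3130
P_n = (1−ρ)·ρ^n = (1 − 0.3130)·0.3130^4 = 0.6870·0.009600 = 0.006595

Final: 0.006595


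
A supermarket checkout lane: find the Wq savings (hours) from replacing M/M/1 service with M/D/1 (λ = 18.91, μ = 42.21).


ρ = 18.91/42.21 = 0.4480
Wq(M/M/1) = ρ/(μ−λ) = 0.4480/23.30 = 0.01923 hr
Wq(M/D/1) = ρ/(2(μ−λ)) = 0.009614 hr
Savings = 0.01923 − 0.009614 = 0.009614 hr

Final: 0.009614 hr


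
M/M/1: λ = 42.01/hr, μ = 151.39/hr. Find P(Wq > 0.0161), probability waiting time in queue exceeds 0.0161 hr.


ρ = 42.01/151.39 = 0.2775
P(Wq > t) = ρ·e^{−(μ−λ)t} = 0.2775·e^{−1.7610}
= 0.2775·0.171870 = 0.047693

Final: 0.047693


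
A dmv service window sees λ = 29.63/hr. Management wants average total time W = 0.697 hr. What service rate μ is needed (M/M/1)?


W = 1/(μ−λ) ⇒ μ − λ = 1/W = 1/0.697 = 1.4347
μ = λ + 1/W = 29.63 + 1.4347 = 31.0647 per hr

Final: 31.0647 /hr


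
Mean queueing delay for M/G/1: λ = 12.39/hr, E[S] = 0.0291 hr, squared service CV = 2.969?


ρ = λ·E[S] = 12.39·0.0291 = 0.3605
E[S²] = E[S]²(1+C_s²) = 0.0291²·(1+2.969) = 0.003361
Wq = λ·E[S²]/(2(1−ρ)) = 12.39·0.003361/(2·0.6395) = 0.03256 hr

Final: 0.03256 hr


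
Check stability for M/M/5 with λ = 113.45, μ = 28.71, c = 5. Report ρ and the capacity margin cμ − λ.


Total capacity cμ = 5·28.71 = 143.55/hr
ρ = λ/(cμ) = 113.45/143.55 = 0.7903
Stable ⇔ ρ < 1: YES
Spare capacity = cμ − λ = 143.55 − 113.45 = 30.10/hr

Final: ρ = 0.7903; stable; margin = 30.10/hr


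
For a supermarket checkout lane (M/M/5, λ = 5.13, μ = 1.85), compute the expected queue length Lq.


a = λ/μ = 2.7730; ρ = a/5 = 0.5546
P₀ = 0.059871
Lq = P₀·a^c·ρ / (c!·(1−ρ)²) = 0.059871·163.95633·0.5546/(120·0.19839)
= 0.22868

Final: 0.22868


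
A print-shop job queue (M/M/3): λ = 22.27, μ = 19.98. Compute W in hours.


a = 1.1146; ρ = 0.3715; P₀ = 0.322265
Lq = P₀·a^c·ρ/(c!(1−ρ)²) = 0.06997
Wq = Lq/λ = 0.06997/22.27 = 0.003142 hr
W = Wq + 1/μ = 0.003142 + 0.05005 = 0.05319 hr

Final: 0.05319 hr


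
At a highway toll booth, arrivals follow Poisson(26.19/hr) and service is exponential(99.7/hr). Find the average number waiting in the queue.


ρ = 26.19/99.7 = 0.2627
Lq = ρ²/(1−ρ) = 0.06901/0.7373 = 0.09359

Final: 0.09359


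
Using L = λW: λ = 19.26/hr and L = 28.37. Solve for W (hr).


W = L/λ = 28.37/19.26 = 1.4730 hr

Final: 1.4730 hr


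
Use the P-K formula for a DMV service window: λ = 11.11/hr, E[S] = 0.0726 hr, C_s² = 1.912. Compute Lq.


ρ = λ·E[S] = 11.11·0.0726 = 0.8066
Lq = ρ²(1+C_s²)/(2(1−ρ)) = 0.6506·(1+1.912)/(2·0.1934)
= 0.6506·2.9120/0.3868 = 4.89750

Final: 4.89750


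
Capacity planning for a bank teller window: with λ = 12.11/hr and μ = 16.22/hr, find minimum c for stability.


Stability requires cμ > λ ⇔ c > λ/μ.
λ/μ = 12.11/16.22 = 0.7466
Minimum integer c = ⌊0.7466⌋ + 1 = 1
Check: 1·16.22 = 16.22 > 12.11, while 0·16.22 = 0.00 ≤ 12.11

Final: 1 servers


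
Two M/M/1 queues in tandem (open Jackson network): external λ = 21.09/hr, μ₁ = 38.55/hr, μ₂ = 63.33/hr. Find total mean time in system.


Each node sees arrival rate λ = 21.09/hr (tandem ⇒ throughput preserved).
W₁ = 1/(μ₁−λ) = 1/(38.55−21.09) = 0.05727 hr
W₂ = 1/(μ₂−λ) = 1/(63.33−21.09) = 0.02367 hr
W_total = W₁ + W₂ = 0.05727 + 0.02367 = 0.08095 hr

Final: 0.08095 hr


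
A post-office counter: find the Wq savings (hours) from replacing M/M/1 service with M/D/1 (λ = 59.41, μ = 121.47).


ρ = 59.41/121.47 = 0.4891
Wq(M/M/1) = ρ/(μ−λ) = 0.4891/62.06 = 0.007881 hr
Wq(M/D/1) = ρ/(2(μ−λ)) = 0.003940 hr
Savings = 0.007881 − 0.003940 = 0.003940 hr

Final: 0.003940 hr


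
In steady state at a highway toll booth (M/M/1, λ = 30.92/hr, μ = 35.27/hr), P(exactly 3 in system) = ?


ρ = 30.92/35.27 = 0.8767
P_n = (1−ρ)·ρ^n = (1 − 0.8767)·0.8767^3 = 0.1233·0.673755 = 0.083097

Final: 0.083097


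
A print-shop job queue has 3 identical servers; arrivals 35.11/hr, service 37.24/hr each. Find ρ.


ρ = λ/(cμ) = 35.11/(3·37.24) = 35.11/111.72 = 0.3143

Final: 0.3143


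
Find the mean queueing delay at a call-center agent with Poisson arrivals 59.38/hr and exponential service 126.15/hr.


ρ = 59.38/126.15 = 0.4707
Wq = ρ/(μ−λ) = 0.4707/(126.15 − 59.38) = 0.4707/66.77 = 0.007050 hr

Final: 0.007050 hr


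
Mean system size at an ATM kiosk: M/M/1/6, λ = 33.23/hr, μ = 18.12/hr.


ρ = 33.23/18.12 = 1.8339
L = ρ[1 − (K+1)ρ^K + Kρ^(K+1)] / [(1−ρ)(1−ρ^(K+1))]
Numerator: 1.8339·(1 − 7·38.039333 + 6·69.759769) = 281.103955
Denominator: (-0.8339)·(-68.759769) = 57.337755
L = 281.103955/57.337755 = 4.9026

Final: 4.9026


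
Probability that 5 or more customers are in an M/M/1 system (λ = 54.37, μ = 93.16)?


ρ = 54.37/93.16 = 0.5836
P(N ≥ n) = ρ^n = 0.5836^5 = 0.067709

Final: 0.067709


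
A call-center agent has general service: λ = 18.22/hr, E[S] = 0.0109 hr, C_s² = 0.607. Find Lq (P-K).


ρ = λ·E[S] = 18.22·0.0109 = 0.1986
Lq = ρ²(1+C_s²)/(2(1−ρ)) = 0.03944·(1+0.607)/(2·0.8014)
= 0.03944·1.6070/1.6028 = 0.03954

Final: 0.03954


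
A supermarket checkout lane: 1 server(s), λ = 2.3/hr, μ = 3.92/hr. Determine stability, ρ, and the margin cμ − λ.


Total capacity cμ = 1·3.92 = 3.92/hr
ρ = λ/(cμ) = 2.3/3.92 = 0.5867
Stable ⇔ ρ < 1: YES
Spare capacity = cμ − λ = 3.92 − 2.3 = 1.62/hr

Final: ρ = 0.5867; stable; margin = 1.62/hr


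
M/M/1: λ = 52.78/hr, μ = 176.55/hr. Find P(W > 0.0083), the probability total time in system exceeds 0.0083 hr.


W ~ Exponential(μ−λ) for M/M/1.
μ − λ = 176.55 − 52.78 = 123.7700
P(W > t) = e^{−(μ−λ)t} = e^{−1.0273} = 0.357975

Final: 0.357975


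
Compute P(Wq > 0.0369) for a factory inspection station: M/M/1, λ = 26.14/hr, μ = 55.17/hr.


ρ = 26.14/55.17 = 0.4738
P(Wq > t) = ρ·e^{−(μ−λ)t} = 0.4738·e^{−1.0712}
= 0.4738·0.342595 = 0.162324

Final: 0.162324


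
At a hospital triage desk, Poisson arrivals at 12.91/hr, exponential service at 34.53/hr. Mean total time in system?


W = 1/(μ−λ) = 1/(34.53 − 12.91) = 1/21.62 = 0.04625 hr

Final: 0.04625 hr


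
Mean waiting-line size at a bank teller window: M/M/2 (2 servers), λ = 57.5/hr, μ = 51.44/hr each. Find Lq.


a = λ/μ = 1.1178; ρ = a/2 = 0.5589
P₀ = 0.282953
Lq = P₀·a^c·ρ / (c!·(1−ρ)²) = 0.282953·1.24949·0.5589/(2·0.19457)
= 0.50779

Final: 0.50779


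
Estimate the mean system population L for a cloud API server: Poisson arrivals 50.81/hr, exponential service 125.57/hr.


ρ = λ/μ = 50.81/125.57 = 0.4046
L = ρ/(1−ρ) = 0.4046/(1 − 0.4046) = 0.4046/0.5954 = 0.6796

Final: 0.6796


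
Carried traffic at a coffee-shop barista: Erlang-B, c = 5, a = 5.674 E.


B(5,5.674) = 0.337031 (Erlang-B)
Carried load = a(1 − B) = 5.674·(1 − 0.337031) = 5.674·0.662969 = 3.7617 E

Final: 3.7617 Erlangs


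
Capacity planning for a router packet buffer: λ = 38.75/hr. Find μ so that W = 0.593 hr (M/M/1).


W = 1/(μ−λ) ⇒ μ − λ = 1/W = 1/0.593 = 1.6863
μ = λ + 1/W = 38.75 + 1.6863 = 40.4363 per hr

Final: 40.4363 /hr


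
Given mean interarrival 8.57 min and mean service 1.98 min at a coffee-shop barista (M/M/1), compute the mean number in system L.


λ = 60/8.57 = 7.0012 /hr
μ = 60/1.98 = 30.3030 /hr
ρ = λ/μ = 7.0012/30.3030 = 0.2310
L = ρ/(1−ρ) = 0.2310/0.7690 = 0.3005

Final: 0.3005


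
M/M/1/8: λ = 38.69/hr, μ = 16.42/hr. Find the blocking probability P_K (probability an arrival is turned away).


ρ = λ/μ = 38.69/16.42 = 2.3563
P_K = (1−ρ)ρ^K/(1−ρ^(K+1)) = (-1.3563·950.177223)/(1 − 2238.876781)
= -1288.699559/-2237.876781 = 0.575858

Final: 0.575858


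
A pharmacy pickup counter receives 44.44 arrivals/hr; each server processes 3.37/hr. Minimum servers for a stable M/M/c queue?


Stability requires cμ > λ ⇔ c > λ/μ.
λ/μ = 44.44/3.37 = 13.1869
Minimum integer c = ⌊13.1869⌋ + 1 = 14
Check: 14·3.37 = 47.18 > 44.44, while 13·3.37 = 43.81 ≤ 44.44

Final: 14 servers


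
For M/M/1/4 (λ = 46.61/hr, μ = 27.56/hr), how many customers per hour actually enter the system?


ρ = 1.6912; P_K = (1−ρ)ρ^4/(1−ρ^5) = 0.440552
λ_eff = λ(1 − P_K) = 46.61·(1 − 0.440552) = 46.61·0.559448 = 26.0759 /hr

Final: 26.0759 /hr


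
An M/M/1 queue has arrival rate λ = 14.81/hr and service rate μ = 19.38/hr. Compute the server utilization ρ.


ρ = λ/μ = 14.81/19.38 = 0.7642

Final: 0.7642


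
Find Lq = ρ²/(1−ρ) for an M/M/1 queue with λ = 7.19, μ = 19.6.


ρ = 7.19/19.6 = 0.3668
Lq = ρ²/(1−ρ) = 0.1346/0.6332 = 0.2125

Final: 0.2125


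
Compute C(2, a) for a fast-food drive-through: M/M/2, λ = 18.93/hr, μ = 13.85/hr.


a = λ/μ = 1.3668; ρ = a/2 = 0.6834
P₀ = 0.188076 (from M/M/c formula)
C(c,a) = [a^c/(c!(1−ρ))]·P₀ = [1.86811/(2·0.3166)]·0.188076
= 2.95020·0.188076 = 0.554863

Final: 0.554863


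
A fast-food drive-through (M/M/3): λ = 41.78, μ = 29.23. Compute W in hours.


a = 1.4294; ρ = 0.4765; P₀ = 0.228284
Lq = P₀·a^c·ρ/(c!(1−ρ)²) = 0.19313
Wq = Lq/λ = 0.19313/41.78 = 0.004623 hr
W = Wq + 1/μ = 0.004623 + 0.03421 = 0.03883 hr

Final: 0.03883 hr


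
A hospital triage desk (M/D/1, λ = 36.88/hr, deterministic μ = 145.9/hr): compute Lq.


ρ = 36.88/145.9 = 0.2528
M/D/1: Lq = ρ²/(2(1−ρ)) = 0.06390/(2·0.7472) = 0.04276

Final: 0.04276


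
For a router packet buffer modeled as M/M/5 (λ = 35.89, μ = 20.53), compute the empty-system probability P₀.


a = λ/μ = 35.89/20.53 = 1.7482; ρ = a/c = 0.3496
Σ_{k=0}^{4} a^k/k! (terms k=0..4) = 1.00000 + 1.74817 + 1.52806 + 0.89044 + 0.38916 = 5.55582
Tail: a^5/(5!(1−ρ)) = 16.32761/(120·0.6504) = 0.20921
P₀ = 1/(5.55582 + 0.20921) = 1/5.76503 = 0.173460

Final: 0.173460


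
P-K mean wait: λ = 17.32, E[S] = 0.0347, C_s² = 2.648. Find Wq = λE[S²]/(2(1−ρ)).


ρ = λ·E[S] = 17.32·0.0347 = 0.6010
E[S²] = E[S]²(1+C_s²) = 0.0347²·(1+2.648) = 0.004393
Wq = λ·E[S²]/(2(1−ρ)) = 17.32·0.004393/(2·0.3990) = 0.09534 hr

Final: 0.09534 hr


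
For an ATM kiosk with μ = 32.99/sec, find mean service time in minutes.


Mean service time = 1/μ = 1/32.99 second = 0.03031 second
In minutes: 0.03031 × 0.0166667 = 0.0005052 min

Final: 0.0005052 min


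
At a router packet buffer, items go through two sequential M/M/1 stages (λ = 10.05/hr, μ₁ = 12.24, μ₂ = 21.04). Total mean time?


Each node sees arrival rate λ = 10.05/hr (tandem ⇒ throughput preserved).
W₁ = 1/(μ₁−λ) = 1/(12.24−10.05) = 0.45662 hr
W₂ = 1/(μ₂−λ) = 1/(21.04−10.05) = 0.09099 hr
W_total = W₁ + W₂ = 0.45662 + 0.09099 = 0.54761 hr

Final: 0.54761 hr


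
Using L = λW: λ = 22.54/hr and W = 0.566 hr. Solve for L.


L = λW = 22.54·0.566 = 12.7576

Final: 12.7576


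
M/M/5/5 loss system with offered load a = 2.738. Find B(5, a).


B(c,a) = (a^c/c!) / Σ_{k=0}^{c} a^k/k!
a^5/5! = 1.282289
Σ terms (k=0..5): 1.00000 + 2.73800 + 3.74832 + 3.42097 + 2.34165 + 1.28229 = 14.531233
B = 1.282289/14.531233 = 0.088244

Final: 0.088244


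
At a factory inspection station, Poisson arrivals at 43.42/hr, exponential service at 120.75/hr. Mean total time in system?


W = 1/(μ−λ) = 1/(120.75 − 43.42) = 1/77.33 = 0.01293 hr

Final: 0.01293 hr


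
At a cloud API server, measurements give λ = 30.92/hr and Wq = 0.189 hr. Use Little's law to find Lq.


Lq = λWq = 30.92·0.189 = 5.8439

Final: 5.8439


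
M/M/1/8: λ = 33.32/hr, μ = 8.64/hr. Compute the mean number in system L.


ρ = 33.32/8.64 = 3.8565
L = ρ[1 − (K+1)ρ^K + Kρ^(K+1)] / [(1−ρ)(1−ρ^(K+1))]
Numerator: 3.8565·(1 − 9·48924.906240 + 8·188677.994898) = 4122967.448699
Denominator: (-2.8565)·(-188676.994898) = 538952.341908
L = 4122967.448699/538952.341908 = 7.6500

Final: 7.6500


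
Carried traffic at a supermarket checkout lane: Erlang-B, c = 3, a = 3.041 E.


B(3,3.041) = 0.351039 (Erlang-B)
Carried load = a(1 − B) = 3.041·(1 − 0.351039) = 3.041·0.648961 = 1.9735 E

Final: 1.9735 Erlangs


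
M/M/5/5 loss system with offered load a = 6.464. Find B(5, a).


B(c,a) = (a^c/c!) / Σ_{k=0}^{c} a^k/k!
a^5/5! = 94.042787
Σ terms (k=0..5): 1.00000 + 6.46400 + 20.89165 + 45.01454 + 72.74349 + 94.04279 = 240.156466
B = 94.042787/240.156466 = 0.391590

Final: 0.391590


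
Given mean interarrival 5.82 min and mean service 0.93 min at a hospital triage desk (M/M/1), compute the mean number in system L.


λ = 60/5.82 = 10.3093 /hr
μ = 60/0.93 = 64.5161 /hr
ρ = λ/μ = 10.3093/64.5161 = 0.1598
L = ρ/(1−ρ) = 0.1598/0.8402 = 0.1902

Final: 0.1902


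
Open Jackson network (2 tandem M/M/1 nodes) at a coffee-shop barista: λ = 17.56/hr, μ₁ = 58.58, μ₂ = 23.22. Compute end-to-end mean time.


Each node sees arrival rate λ = 17.56/hr (tandem ⇒ throughput preserved).
W₁ = 1/(μ₁−λ) = 1/(58.58−17.56) = 0.02438 hr
W₂ = 1/(μ₂−λ) = 1/(23.22−17.56) = 0.17668 hr
W_total = W₁ + W₂ = 0.02438 + 0.17668 = 0.20106 hr

Final: 0.20106 hr


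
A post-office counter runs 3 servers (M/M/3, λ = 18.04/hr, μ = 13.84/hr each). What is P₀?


a = λ/μ = 18.04/13.84 = 1.3035; ρ = a/c = 0.4345
Σ_{k=0}^{2} a^k/k! (terms k=0..2) = 1.00000 + 1.30347 + 0.84951 = 3.15298
Tail: a^3/(3!(1−ρ)) = 2.21463/(6·0.5655) = 0.65269
P₀ = 1/(3.15298 + 0.65269) = 1/3.80568 = 0.262765

Final: 0.262765


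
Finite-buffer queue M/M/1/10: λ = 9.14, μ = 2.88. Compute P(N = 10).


ρ = λ/μ = 9.14/2.88 = 3.1736
P_K = (1−ρ)ρ^K/(1−ρ^(K+1)) = (-2.1736·103642.308970)/(1 − 328920.383329)
= -225278.074359/-328919.383329 = 0.684904

Final: 0.684904


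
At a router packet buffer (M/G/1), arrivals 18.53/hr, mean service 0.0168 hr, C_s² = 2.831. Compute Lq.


ρ = λ·E[S] = 18.53·0.0168 = 0.3113
Lq = ρ²(1+C_s²)/(2(1−ρ)) = 0.09691·(1+2.831)/(2·0.6887)
= 0.09691·3.8310/1.3774 = 0.26954

Final: 0.26954


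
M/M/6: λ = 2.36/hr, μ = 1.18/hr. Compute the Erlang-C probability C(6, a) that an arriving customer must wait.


a = λ/μ = 2.0000; ρ = a/6 = 0.3333
P₀ = 0.135135 (from M/M/c formula)
C(c,a) = [a^c/(c!(1−ρ))]·P₀ = [64.00000/(720·0.6667)]·0.135135
= 0.13333·0.135135 = 0.018018

Final: 0.018018


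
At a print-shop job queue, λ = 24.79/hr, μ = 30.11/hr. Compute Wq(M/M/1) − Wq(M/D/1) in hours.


ρ = 24.79/30.11 = 0.8233
Wq(M/M/1) = ρ/(μ−λ) = 0.8233/5.32 = 0.15476 hr
Wq(M/D/1) = ρ/(2(μ−λ)) = 0.07738 hr
Savings = 0.15476 − 0.07738 = 0.07738 hr

Final: 0.07738 hr


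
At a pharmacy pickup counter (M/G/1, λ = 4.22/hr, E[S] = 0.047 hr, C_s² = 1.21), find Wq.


ρ = λ·E[S] = 4.22·0.047 = 0.1983
E[S²] = E[S]²(1+C_s²) = 0.047²·(1+1.21) = 0.004882
Wq = λ·E[S²]/(2(1−ρ)) = 4.22·0.004882/(2·0.8017) = 0.01285 hr

Final: 0.01285 hr


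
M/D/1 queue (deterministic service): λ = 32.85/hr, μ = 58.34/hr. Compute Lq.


ρ = 32.85/58.34 = 0.5631
M/D/1: Lq = ρ²/(2(1−ρ)) = 0.3171/(2·0.4369) = 0.36283

Final: 0.36283


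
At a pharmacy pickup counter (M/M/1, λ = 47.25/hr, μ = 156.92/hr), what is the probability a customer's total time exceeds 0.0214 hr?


W ~ Exponential(μ−λ) for M/M/1.
μ − λ = 156.92 − 47.25 = 109.6700
P(W > t) = e^{−(μ−λ)t} = e^{−2.3469} = 0.095662

Final: 0.095662


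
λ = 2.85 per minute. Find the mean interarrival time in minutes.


Mean interarrival time = 1/λ = 1/2.85 minute = 0.35088 minute
In minutes: 0.35088 × 1 = 0.3509 min

Final: 0.3509 min


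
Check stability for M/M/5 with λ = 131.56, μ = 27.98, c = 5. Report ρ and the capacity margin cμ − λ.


Total capacity cμ = 5·27.98 = 139.90/hr
ρ = λ/(cμ) = 131.56/139.90 = 0.9404
Stable ⇔ ρ < 1: YES
Spare capacity = cμ − λ = 139.90 − 131.56 = 8.34/hr

Final: ρ = 0.9404; stable; margin = 8.34/hr


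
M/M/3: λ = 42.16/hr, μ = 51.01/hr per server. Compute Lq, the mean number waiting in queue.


a = λ/μ = 0.8265; ρ = a/3 = 0.2755
P₀ = 0.435172
Lq = P₀·a^c·ρ / (c!·(1−ρ)²) = 0.435172·0.56459·0.2755/(6·0.52490)
= 0.02149

Final: 0.02149


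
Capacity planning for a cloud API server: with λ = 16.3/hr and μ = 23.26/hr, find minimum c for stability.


Stability requires cμ > λ ⇔ c > λ/μ.
λ/μ = 16.3/23.26 = 0.7008
Minimum integer c = ⌊0.7008⌋ + 1 = 1
Check: 1·23.26 = 23.26 > 16.3, while 0·23.26 = 0.00 ≤ 16.3

Final: 1 servers


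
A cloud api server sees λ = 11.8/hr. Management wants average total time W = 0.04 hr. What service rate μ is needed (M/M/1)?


W = 1/(μ−λ) ⇒ μ − λ = 1/W = 1/0.04 = 25.0000
μ = λ + 1/W = 11.8 + 25.0000 = 36.8000 per hr

Final: 36.8000 /hr


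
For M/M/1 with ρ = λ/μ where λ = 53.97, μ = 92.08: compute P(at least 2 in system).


ρ = 53.97/92.08 = 0.5861
P(N ≥ n) = ρ^n = 0.5861^2 = 0.343538

Final: 0.343538


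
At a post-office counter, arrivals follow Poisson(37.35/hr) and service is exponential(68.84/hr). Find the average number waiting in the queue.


ρ = 37.35/68.84 = 0.5426
Lq = ρ²/(1−ρ) = 0.2944/0.4574 = 0.6435

Final: 0.6435


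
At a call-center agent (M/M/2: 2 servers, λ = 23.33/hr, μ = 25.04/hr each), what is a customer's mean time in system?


a = 0.9317; ρ = 0.4659; P₀ = 0.364392
Lq = P₀·a^c·ρ/(c!(1−ρ)²) = 0.25824
Wq = Lq/λ = 0.25824/23.33 = 0.01107 hr
W = Wq + 1/μ = 0.01107 + 0.03994 = 0.05101 hr

Final: 0.05101 hr


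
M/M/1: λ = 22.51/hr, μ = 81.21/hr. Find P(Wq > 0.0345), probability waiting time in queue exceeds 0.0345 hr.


ρ = 22.51/81.21 = 0.2772
P(Wq > t) = ρ·e^{−(μ−λ)t} = 0.2772·e^{−2.0251}
= 0.2772·0.131974 = 0.036581

Final: 0.036581


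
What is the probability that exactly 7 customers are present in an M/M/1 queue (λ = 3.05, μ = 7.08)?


ρ = 3.05/7.08 = 0.4308
P_n = (1−ρ)·ρ^n = (1 − 0.4308)·0.4308^7 = 0.5692·0.002753 = 0.001567

Final: 0.001567


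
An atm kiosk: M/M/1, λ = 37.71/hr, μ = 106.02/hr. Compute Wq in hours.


ρ = 37.71/106.02 = 0.3557
Wq = ρ/(μ−λ) = 0.3557/(106.02 − 37.71) = 0.3557/68.31 = 0.005207 hr

Final: 0.005207 hr


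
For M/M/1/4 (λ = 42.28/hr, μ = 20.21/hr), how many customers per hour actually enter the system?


ρ = 2.0920; P_K = (1−ρ)ρ^4/(1−ρ^5) = 0.535356
λ_eff = λ(1 − P_K) = 42.28·(1 − 0.535356) = 42.28·0.464644 = 19.6451 /hr

Final: 19.6451 /hr


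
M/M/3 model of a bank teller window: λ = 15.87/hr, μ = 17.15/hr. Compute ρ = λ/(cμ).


ρ = λ/(cμ) = 15.87/(3·17.15) = 15.87/51.45 = 0.3085

Final: 0.3085


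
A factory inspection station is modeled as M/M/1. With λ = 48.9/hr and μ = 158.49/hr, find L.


ρ = λ/μ = 48.9/158.49 = 0.3085
L = ρ/(1−ρ) = 0.3085/(1 − 0.3085) = 0.3085/0.6915 = 0.4462

Final: 0.4462


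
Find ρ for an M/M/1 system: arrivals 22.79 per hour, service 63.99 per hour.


ρ = λ/μ = 22.79/63.99 = 0.3561

Final: 0.3561


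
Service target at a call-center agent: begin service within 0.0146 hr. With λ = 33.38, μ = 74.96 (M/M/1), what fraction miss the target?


ρ = 33.38/74.96 = 0.4453
P(Wq > t) = ρ·e^{−(μ−λ)t} = 0.4453·e^{−0.6071}
= 0.4453·0.544946 = 0.242667

Final: 0.242667


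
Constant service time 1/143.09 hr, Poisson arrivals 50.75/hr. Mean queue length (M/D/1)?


ρ = 50.75/143.09 = 0.3547
M/D/1: Lq = ρ²/(2(1−ρ)) = 0.1258/(2·0.6453) = 0.09746

Final: 0.09746


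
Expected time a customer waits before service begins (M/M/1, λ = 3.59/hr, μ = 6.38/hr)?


ρ = 3.59/6.38 = 0.5627
Wq = ρ/(μ−λ) = 0.5627/(6.38 − 3.59) = 0.5627/2.79 = 0.2017 hr

Final: 0.2017 hr


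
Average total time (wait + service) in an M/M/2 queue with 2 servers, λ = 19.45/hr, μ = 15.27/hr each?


a = 1.2737; ρ = 0.6369; P₀ = 0.221844
Lq = P₀·a^c·ρ/(c!(1−ρ)²) = 0.86917
Wq = Lq/λ = 0.86917/19.45 = 0.04469 hr
W = Wq + 1/μ = 0.04469 + 0.06549 = 0.11018 hr

Final: 0.11018 hr


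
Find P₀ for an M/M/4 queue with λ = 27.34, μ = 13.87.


a = λ/μ = 27.34/13.87 = 1.9712; ρ = a/c = 0.4928
Σ_{k=0}^{3} a^k/k! (terms k=0..3) = 1.00000 + 1.97116 + 1.94274 + 1.27648 = 6.19038
Tail: a^4/(4!(1−ρ)) = 15.09691/(24·0.5072) = 1.24019
P₀ = 1/(6.19038 + 1.24019) = 1/7.43057 = 0.134579

Final: 0.134579


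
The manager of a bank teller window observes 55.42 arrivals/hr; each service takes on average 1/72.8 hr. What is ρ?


ρ = λ/μ = 55.42/72.8 = 0.7613

Final: 0.7613


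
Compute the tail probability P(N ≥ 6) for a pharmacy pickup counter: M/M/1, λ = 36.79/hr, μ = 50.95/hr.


ρ = 36.79/50.95 = 0.7221
P(N ≥ n) = ρ^n = 0.7221^6 = 0.141747

Final: 0.141747


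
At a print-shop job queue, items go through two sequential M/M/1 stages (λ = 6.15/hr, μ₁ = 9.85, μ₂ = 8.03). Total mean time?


Each node sees arrival rate λ = 6.15/hr (tandem ⇒ throughput preserved).
W₁ = 1/(μ₁−λ) = 1/(9.85−6.15) = 0.27027 hr
W₂ = 1/(μ₂−λ) = 1/(8.03−6.15) = 0.53191 hr
W_total = W₁ + W₂ = 0.27027 + 0.53191 = 0.80219 hr

Final: 0.80219 hr


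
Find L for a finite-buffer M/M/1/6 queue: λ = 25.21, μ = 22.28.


ρ = 25.21/22.28 = 1.1315
L = ρ[1 − (K+1)ρ^K + Kρ^(K+1)] / [(1−ρ)(1−ρ^(K+1))]
Numerator: 1.1315·(1 − 7·2.098679 + 6·2.374672) = 0.630567
Denominator: (-0.1315)·(-1.374672) = 0.180780
L = 0.630567/0.180780 = 3.4880

Final: 3.4880


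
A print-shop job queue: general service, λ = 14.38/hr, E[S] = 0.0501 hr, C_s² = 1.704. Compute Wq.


ρ = λ·E[S] = 14.38·0.0501 = 0.7204
E[S²] = E[S]²(1+C_s²) = 0.0501²·(1+1.704) = 0.006787
Wq = λ·E[S²]/(2(1−ρ)) = 14.38·0.006787/(2·0.2796) = 0.17456 hr

Final: 0.17456 hr


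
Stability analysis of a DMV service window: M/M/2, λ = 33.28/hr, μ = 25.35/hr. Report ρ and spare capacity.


Total capacity cμ = 2·25.35 = 50.70/hr
ρ = λ/(cμ) = 33.28/50.70 = 0.6564
Stable ⇔ ρ < 1: YES
Spare capacity = cμ − λ = 50.70 − 33.28 = 17.42/hr

Final: ρ = 0.6564; stable; margin = 17.42/hr


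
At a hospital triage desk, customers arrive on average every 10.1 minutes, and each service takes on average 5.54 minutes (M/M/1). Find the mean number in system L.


λ = 60/10.1 = 5.9406 /hr
μ = 60/5.54 = 10.8303 /hr
ρ = λ/μ = 5.9406/10.8303 = 0.5485
L = ρ/(1−ρ) = 0.5485/0.4515 = 1.2149

Final: 1.2149


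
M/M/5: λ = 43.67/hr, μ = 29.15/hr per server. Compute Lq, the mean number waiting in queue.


a = λ/μ = 1.4981; ρ = a/5 = 0.2996
P₀ = 0.223198
Lq = P₀·a^c·ρ / (c!·(1−ρ)²) = 0.223198·7.54611·0.2996/(120·0.49053)
= 0.008573

Final: 0.008573


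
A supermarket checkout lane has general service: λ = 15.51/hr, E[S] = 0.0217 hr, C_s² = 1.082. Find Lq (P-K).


ρ = λ·E[S] = 15.51·0.0217 = 0.3366
Lq = ρ²(1+C_s²)/(2(1−ρ)) = 0.1133·(1+1.082)/(2·0.6634)
= 0.1133·2.0820/1.3269 = 0.17774

Final: 0.17774


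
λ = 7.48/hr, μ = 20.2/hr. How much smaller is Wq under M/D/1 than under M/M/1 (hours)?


ρ = 7.48/20.2 = 0.3703
Wq(M/M/1) = ρ/(μ−λ) = 0.3703/12.72 = 0.02911 hr
Wq(M/D/1) = ρ/(2(μ−λ)) = 0.01456 hr
Savings = 0.02911 − 0.01456 = 0.01456 hr

Final: 0.01456 hr


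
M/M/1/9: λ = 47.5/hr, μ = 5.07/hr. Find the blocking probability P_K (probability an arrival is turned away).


ρ = λ/μ = 47.5/5.07 = 9.3688
P_K = (1−ρ)ρ^K/(1−ρ^(K+1)) = (-8.3688·556122994.531809)/(1 − 5210225293.937065)
= -4654102299.405256/-5210225292.937065 = 0.893263

Final: 0.893263


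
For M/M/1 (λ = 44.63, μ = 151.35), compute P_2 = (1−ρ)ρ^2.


ρ = 44.63/151.35 = 0.2949
P_n = (1−ρ)·ρ^n = (1 − 0.2949)·0.2949^2 = 0.7051·0.086954 = 0.061313

Final: 0.061313


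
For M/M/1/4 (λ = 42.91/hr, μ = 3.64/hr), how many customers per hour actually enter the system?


ρ = 11.7885; P_K = (1−ρ)ρ^4/(1−ρ^5) = 0.915175
λ_eff = λ(1 − P_K) = 42.91·(1 − 0.915175) = 42.91·0.084825 = 3.6398 /hr

Final: 3.6398 /hr


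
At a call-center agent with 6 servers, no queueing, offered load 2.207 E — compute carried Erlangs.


B(6,2.207) = 0.017795 (Erlang-B)
Carried load = a(1 − B) = 2.207·(1 − 0.017795) = 2.207·0.982205 = 2.1677 E

Final: 2.1677 Erlangs


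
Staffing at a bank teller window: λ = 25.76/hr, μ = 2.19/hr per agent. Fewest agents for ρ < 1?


Stability requires cμ > λ ⇔ c > λ/μ.
λ/μ = 25.76/2.19 = 11.7626
Minimum integer c = ⌊11.7626⌋ + 1 = 12
Check: 12·2.19 = 26.28 > 25.76, while 11·2.19 = 24.09 ≤ 25.76

Final: 12 servers


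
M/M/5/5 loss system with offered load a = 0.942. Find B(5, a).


B(c,a) = (a^c/c!) / Σ_{k=0}^{c} a^k/k!
a^5/5! = 0.006181
Σ terms (k=0..5): 1.00000 + 0.94200 + 0.44368 + 0.13932 + 0.03281 + 0.006181 = 2.563988
B = 0.006181/2.563988 = 0.002411

Final: 0.002411


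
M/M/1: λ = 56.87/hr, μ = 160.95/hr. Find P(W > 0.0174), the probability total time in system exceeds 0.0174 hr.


W ~ Exponential(μ−λ) for M/M/1.
μ − λ = 160.95 − 56.87 = 104.0800
P(W > t) = e^{−(μ−λ)t} = e^{−1.8110} = 0.163492

Final: 0.163492


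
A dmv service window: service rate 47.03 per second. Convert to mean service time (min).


Mean service time = 1/μ = 1/47.03 second = 0.02126 second
In minutes: 0.02126 × 0.0166667 = 0.0003544 min

Final: 0.0003544 min


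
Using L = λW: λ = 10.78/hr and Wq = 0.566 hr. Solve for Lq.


Lq = λWq = 10.78·0.566 = 6.1015

Final: 6.1015


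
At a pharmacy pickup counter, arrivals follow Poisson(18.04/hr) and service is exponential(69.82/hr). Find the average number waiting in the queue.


ρ = 18.04/69.82 = 0.2584
Lq = ρ²/(1−ρ) = 0.06676/0.7416 = 0.09002

Final: 0.09002


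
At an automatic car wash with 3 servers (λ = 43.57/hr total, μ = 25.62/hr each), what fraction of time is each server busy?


ρ = λ/(cμ) = 43.57/(3·25.62) = 43.57/76.86 = 0.5669

Final: 0.5669


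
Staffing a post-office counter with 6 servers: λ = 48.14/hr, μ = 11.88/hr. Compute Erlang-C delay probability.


a = λ/μ = 4.0522; ρ = a/6 = 0.6754
P₀ = 0.015715 (from M/M/c formula)
C(c,a) = [a^c/(c!(1−ρ))]·P₀ = [4427.28899/(720·0.3246)]·0.015715
= 18.94130·0.015715 = 0.297668

Final: 0.297668


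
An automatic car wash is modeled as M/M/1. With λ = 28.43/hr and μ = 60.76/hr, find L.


ρ = λ/μ = 28.43/60.76 = 0.4679
L = ρ/(1−ρ) = 0.4679/(1 − 0.4679) = 0.4679/0.5321 = 0.8794

Final: 0.8794


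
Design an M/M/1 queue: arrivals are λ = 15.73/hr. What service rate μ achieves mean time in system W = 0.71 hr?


W = 1/(μ−λ) ⇒ μ − λ = 1/W = 1/0.71 = 1.4085
μ = λ + 1/W = 15.73 + 1.4085 = 17.1385 per hr

Final: 17.1385 /hr


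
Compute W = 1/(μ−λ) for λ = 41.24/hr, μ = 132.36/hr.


W = 1/(μ−λ) = 1/(132.36 − 41.24) = 1/91.12 = 0.01097 hr

Final: 0.01097 hr


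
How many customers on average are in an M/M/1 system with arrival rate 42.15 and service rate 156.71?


ρ = λ/μ = 42.15/156.71 = 0.2690
L = ρ/(1−ρ) = 0.2690/(1 − 0.2690) = 0.2690/0.7310 = 0.3679

Final: 0.3679


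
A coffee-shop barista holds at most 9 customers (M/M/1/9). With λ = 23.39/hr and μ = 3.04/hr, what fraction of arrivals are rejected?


ρ = λ/μ = 23.39/3.04 = 7.6941
P_K = (1−ρ)ρ^K/(1−ρ^(K+1)) = (-6.6941·94495198.967969)/(1 − 727053521.006839)
= -632558322.038870/-727053520.006839 = 0.870030

Final: 0.870030


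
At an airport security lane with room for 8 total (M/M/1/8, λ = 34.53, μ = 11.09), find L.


ρ = 34.53/11.09 = 3.1136
L = ρ[1 − (K+1)ρ^K + Kρ^(K+1)] / [(1−ρ)(1−ρ^(K+1))]
Numerator: 3.1136·(1 − 9·8833.244621 + 8·27503.330636) = 437551.591894
Denominator: (-2.1136)·(-27502.330636) = 58129.362498
L = 437551.591894/58129.362498 = 7.5272

Final: 7.5272


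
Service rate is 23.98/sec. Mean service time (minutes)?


Mean service time = 1/μ = 1/23.98 second = 0.04170 second
In minutes: 0.04170 × 0.0166667 = 0.0006950 min

Final: 0.0006950 min


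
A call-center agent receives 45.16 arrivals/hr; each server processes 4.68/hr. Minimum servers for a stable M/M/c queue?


Stability requires cμ > λ ⇔ c > λ/μ.
λ/μ = 45.16/4.68 = 9.6496
Minimum integer c = ⌊9.6496⌋ + 1 = 10
Check: 10·4.68 = 46.80 > 45.16, while 9·4.68 = 42.12 ≤ 45.16

Final: 10 servers


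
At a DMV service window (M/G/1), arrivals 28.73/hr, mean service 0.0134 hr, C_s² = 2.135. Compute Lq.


ρ = λ·E[S] = 28.73·0.0134 = 0.3850
Lq = ρ²(1+C_s²)/(2(1−ρ)) = 0.1482·(1+2.135)/(2·0.6150)
= 0.1482·3.1350/1.2300 = 0.37775

Final: 0.37775


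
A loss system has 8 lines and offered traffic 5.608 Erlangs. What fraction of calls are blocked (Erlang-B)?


B(c,a) = (a^c/c!) / Σ_{k=0}^{c} a^k/k!
a^8/8! = 24.262945
Σ terms (k=0..8): 1.00000 + 5.60800 + 15.72483 + 29.39495 + 41.21172 + 46.22307 + 43.20316 + 34.61190 + 24.26295 = 241.240589
B = 24.262945/241.240589 = 0.100576

Final: 0.100576


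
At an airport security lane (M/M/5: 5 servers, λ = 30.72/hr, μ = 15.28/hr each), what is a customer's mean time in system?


a = 2.0105; ρ = 0.4021; P₀ = 0.132901
Lq = P₀·a^c·ρ/(c!(1−ρ)²) = 0.04092
Wq = Lq/λ = 0.04092/30.72 = 0.001332 hr
W = Wq + 1/μ = 0.001332 + 0.06545 = 0.06678 hr

Final: 0.06678 hr


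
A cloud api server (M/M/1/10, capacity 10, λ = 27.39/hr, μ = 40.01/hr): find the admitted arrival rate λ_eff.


ρ = 0.6846; P_K = (1−ρ)ρ^10/(1−ρ^11) = 0.007243
λ_eff = λ(1 − P_K) = 27.39·(1 − 0.007243) = 27.39·0.992757 = 27.1916 /hr

Final: 27.1916 /hr


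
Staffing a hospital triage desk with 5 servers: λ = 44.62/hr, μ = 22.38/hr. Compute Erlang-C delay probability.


a = λ/μ = 1.9937; ρ = a/5 = 0.3987
P₀ = 0.135188 (from M/M/c formula)
C(c,a) = [a^c/(c!(1−ρ))]·P₀ = [31.50267/(120·0.6013)]·0.135188
= 0.43663·0.135188 = 0.059027

Final: 0.059027


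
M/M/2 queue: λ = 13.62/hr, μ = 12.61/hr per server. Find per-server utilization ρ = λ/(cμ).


ρ = λ/(cμ) = 13.62/(2·12.61) = 13.62/25.22 = 0.5400

Final: 0.5400


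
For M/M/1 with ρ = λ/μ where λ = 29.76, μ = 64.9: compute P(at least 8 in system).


ρ = 29.76/64.9 = 0.4586
P(N ≥ n) = ρ^n = 0.4586^8 = 0.001955

Final: 0.001955


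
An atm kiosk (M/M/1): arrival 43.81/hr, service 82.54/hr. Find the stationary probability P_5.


ρ = 43.81/82.54 = 0.5308
P_n = (1−ρ)·ρ^n = (1 − 0.5308)·0.5308^5 = 0.4692·0.042125 = 0.019766

Final: 0.019766


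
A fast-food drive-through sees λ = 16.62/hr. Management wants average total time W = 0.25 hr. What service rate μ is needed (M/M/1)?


W = 1/(μ−λ) ⇒ μ − λ = 1/W = 1/0.25 = 4.0000
μ = λ + 1/W = 16.62 + 4.0000 = 20.6200 per hr

Final: 20.6200 /hr


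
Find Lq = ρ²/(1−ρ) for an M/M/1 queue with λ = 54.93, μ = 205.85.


ρ = 54.93/205.85 = 0.2668
Lq = ρ²/(1−ρ) = 0.07121/0.7332 = 0.09712

Final: 0.09712


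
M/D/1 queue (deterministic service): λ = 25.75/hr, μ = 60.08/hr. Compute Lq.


ρ = 25.75/60.08 = 0.4286
M/D/1: Lq = ρ²/(2(1−ρ)) = 0.1837/(2·0.5714) = 0.16074

Final: 0.16074
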